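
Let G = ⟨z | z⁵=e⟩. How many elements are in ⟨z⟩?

|⟨z⟩| equals the order of z. Compute successive powers until reaching e:
  z¹ = z, z² = z², z³ = z³, z⁴ = z⁴, z⁵ = e.
The smallest positive k with zᵏ = e is 5, so |⟨z⟩| = 5.

Answer: 5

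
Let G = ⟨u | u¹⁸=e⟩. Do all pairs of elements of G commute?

G has a single generator, so G is cyclic and hence abelian.

Answer: Yes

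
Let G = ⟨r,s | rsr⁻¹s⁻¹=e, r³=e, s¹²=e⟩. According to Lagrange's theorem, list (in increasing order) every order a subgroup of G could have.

|G| = 36 = 2² · 3². By Lagrange's theorem the order of any subgroup divides 36; the divisors of 36 are 1, 2, 3, 4, 6, 9, 12, 18, 36.

Answer: 1, 2, 3, 4, 6, 9, 12, 18, 36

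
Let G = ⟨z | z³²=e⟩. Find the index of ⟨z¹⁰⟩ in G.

First find ord(z¹⁰) by computing successive powers:
  (z¹⁰)¹ = z¹⁰, (z¹⁰)² = z²⁰, (z¹⁰)³ = z³⁰, (z¹⁰)⁴ = z⁸, (z¹⁰)⁵ = z¹⁸, (z¹⁰)⁶ = z²⁸, (z¹⁰)⁷ = z⁶, (z¹⁰)⁸ = z¹⁶, (z¹⁰)⁹ = z²⁶, (z¹⁰)¹⁰ = z⁴, (z¹⁰)¹¹ = z¹⁴, (z¹⁰)¹² = z²⁴, (z¹⁰)¹³ = z², (z¹⁰)¹⁴ = z¹², (z¹⁰)¹⁵ = z²², (z¹⁰)¹⁶ = e.
So |⟨z¹⁰⟩| = ord(z¹⁰) = 16. With |G| = 32, by Lagrange [G : ⟨z¹⁰⟩] = 32/16 = 2.

Answer: 2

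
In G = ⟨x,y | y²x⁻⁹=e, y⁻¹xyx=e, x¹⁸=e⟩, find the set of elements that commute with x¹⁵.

⟨x¹⁵⟩ ⊆ C_G(x¹⁵) since powers of x¹⁵ commute with x¹⁵; so |C_G(x¹⁵)| ≥ |⟨x¹⁵⟩| = 6.
By orbit–stabilizer, |C_G(x¹⁵)| = |G| / |conj. class of x¹⁵| = 36 / 2 = 18.
The 18 elements commuting with x¹⁵ are {e, x, x², x³, x⁴, x⁵, x⁶, x⁷, x⁸, x⁹, x¹⁰, x¹¹, x¹², x¹³, x¹⁴, x¹⁵, x¹⁶, x¹⁷}.

Answer: {e, x, x², x³, x⁴, x⁵, x⁶, x⁷, x⁸, x⁹, x¹⁰, x¹¹, x¹², x¹³, x¹⁴, x¹⁵, x¹⁶, x¹⁷}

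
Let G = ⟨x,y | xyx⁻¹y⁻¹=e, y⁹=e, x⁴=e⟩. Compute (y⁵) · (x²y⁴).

Compute (y⁵) · (x²y⁴) by multiplying left to right and reducing via the relations at each step:
  (y⁵) · x² = x²y⁵
  (x²y⁵) · y⁴ = x²

Answer: x²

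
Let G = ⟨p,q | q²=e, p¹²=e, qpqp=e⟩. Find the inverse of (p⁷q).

The order of (p⁷q) is 2 (smallest k with (p⁷q)ᵏ = e), so (p⁷q)⁻¹ = (p⁷q)¹ = p⁷q.
Check: (p⁷q) · (p⁷q) → (p⁷q) · p⁷ = q;   q · q = e, giving e as required.

Answer: p⁷q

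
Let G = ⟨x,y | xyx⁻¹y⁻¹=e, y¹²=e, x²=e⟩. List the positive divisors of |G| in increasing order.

|G| = 24 = 2³ · 3. By Lagrange's theorem the order of any subgroup divides 24; the divisors of 24 are 1, 2, 3, 4, 6, 8, 12, 24.

Answer: 1, 2, 3, 4, 6, 8, 12, 24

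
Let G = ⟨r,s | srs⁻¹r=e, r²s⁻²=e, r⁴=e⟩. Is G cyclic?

Every cyclic group is abelian. But r·s = rs while s·r = rs⁻¹, so r·s ≠ s·r and G is not abelian. Hence G is not cyclic.

Answer: No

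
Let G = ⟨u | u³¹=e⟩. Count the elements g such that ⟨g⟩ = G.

G is cyclic of order 31. An element generates G iff its order is 31, and a cyclic group of order 31 has exactly φ(31) = 30 such elements.

Answer: 30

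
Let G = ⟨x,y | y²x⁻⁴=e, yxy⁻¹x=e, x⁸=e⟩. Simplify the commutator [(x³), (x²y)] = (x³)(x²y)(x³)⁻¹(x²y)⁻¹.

[(x³), (x²y)] = (x³)·(x²y)·(x³)⁻¹·(x²y)⁻¹.
  (x³) · (x²y) = xy⁻¹
  (xy⁻¹) · (x⁵) = y
  y · (x²y⁻¹) = x⁶

Answer: x⁶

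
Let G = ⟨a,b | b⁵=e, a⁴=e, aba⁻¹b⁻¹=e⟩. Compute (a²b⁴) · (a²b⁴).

Compute (a²b⁴) · (a²b⁴) by multiplying left to right and reducing via the relations at each step:
  (a²b⁴) · a² = b⁴
  (b⁴) · b⁴ = b³

Answer: b³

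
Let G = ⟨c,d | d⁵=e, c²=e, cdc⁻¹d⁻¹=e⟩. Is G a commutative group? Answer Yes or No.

Each pair of generators commutes: c·d = cd = d·c. Since the generators pairwise commute, every element of G commutes with every other, so G is abelian.

Answer: Yes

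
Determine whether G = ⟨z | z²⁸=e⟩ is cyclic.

|G| = 28. The element z has order 28 (its powers give 28 distinct elements), so ⟨z⟩ = G and G is cyclic.

Answer: Yes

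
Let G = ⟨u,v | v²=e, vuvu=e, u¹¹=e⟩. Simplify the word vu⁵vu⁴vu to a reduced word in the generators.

Multiply left to right, reducing at each step:
  v · u⁵ = u⁶v
  (u⁶v) · v = u⁶
  (u⁶) · u⁴ = u¹⁰
  (u¹⁰) · v = u¹⁰v
  (u¹⁰v) · u = u⁹v

Answer: u⁹v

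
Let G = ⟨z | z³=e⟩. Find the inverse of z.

The order of z is 3 (smallest k with zᵏ = e), so z⁻¹ = z² = z².
Check: z · (z²) → z · z² = e, giving e as required.

Answer: z²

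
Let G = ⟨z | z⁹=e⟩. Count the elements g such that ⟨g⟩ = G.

G is cyclic of order 9. An element generates G iff its order is 9, and a cyclic group of order 9 has exactly φ(9) = 6 such elements.

Answer: 6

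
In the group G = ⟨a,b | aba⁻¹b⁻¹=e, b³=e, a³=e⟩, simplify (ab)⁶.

Compute successive powers of (ab), reducing at each step:
  (ab)²: (ab) · a = a²b;   (a²b) · b = a²b²
  (ab)³: (a²b²) · a = b²;   (b²) · b = e
  (ab)⁴: e · a = a;   a · b = ab
  (ab)⁵: (ab) · a = a²b;   (a²b) · b = a²b²
  (ab)⁶: (a²b²) · a = b²;   (b²) · b = e

Answer: e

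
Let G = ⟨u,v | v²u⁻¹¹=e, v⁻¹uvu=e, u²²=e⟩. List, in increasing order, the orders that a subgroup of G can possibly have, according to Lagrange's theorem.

|G| = 44 = 2² · 11. By Lagrange's theorem the order of any subgroup divides 44; the divisors of 44 are 1, 2, 4, 11, 22, 44.

Answer: 1, 2, 4, 11, 22, 44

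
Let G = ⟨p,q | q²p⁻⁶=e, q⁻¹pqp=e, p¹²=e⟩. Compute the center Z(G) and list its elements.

An element z ∈ Z(G) iff z commutes with every generator.
For example p⁶ is central: (p⁶)·p = p⁷ = p·(p⁶); (p⁶)·q = q⁻¹ = q·(p⁶).
Whereas p ∉ Z(G) since p·q = pq ≠ p⁵q⁻¹ = q·p.
Checking each of the 24 elements this way gives Z(G) = {e, p⁶}, of order 2.

Answer: {e, p⁶}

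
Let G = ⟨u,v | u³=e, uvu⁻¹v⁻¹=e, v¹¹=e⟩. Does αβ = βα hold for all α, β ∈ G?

Each pair of generators commutes: u·v = uv = v·u. Since the generators pairwise commute, every element of G commutes with every other, so G is abelian.

Answer: Yes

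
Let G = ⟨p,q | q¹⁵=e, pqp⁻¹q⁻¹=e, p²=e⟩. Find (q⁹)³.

Compute successive powers of (q⁹), reducing at each step:
  (q⁹)²: (q⁹) · q⁹ = q³
  (q⁹)³: (q³) · q⁹ = q¹²

Answer: q¹²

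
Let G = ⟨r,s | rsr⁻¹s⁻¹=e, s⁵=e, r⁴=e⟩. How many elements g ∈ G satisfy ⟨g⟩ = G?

G is cyclic of order 20. An element generates G iff its order is 20, and a cyclic group of order 20 has exactly φ(20) = 8 such elements.

Answer: 8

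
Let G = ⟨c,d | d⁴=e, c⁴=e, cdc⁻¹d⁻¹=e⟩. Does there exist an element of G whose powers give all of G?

|G| = 16, but the maximum element order in G is 4 < 16. No single element generates all of G, so G is not cyclic.

Answer: No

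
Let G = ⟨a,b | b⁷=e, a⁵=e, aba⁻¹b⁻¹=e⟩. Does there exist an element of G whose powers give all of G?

|G| = 35. The element ab has order 35 (its powers give 35 distinct elements), so ⟨ab⟩ = G and G is cyclic.

Answer: Yes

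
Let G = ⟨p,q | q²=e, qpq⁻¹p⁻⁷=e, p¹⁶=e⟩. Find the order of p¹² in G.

Compute successive powers until reaching e:
  (p¹²)¹ = p¹², (p¹²)² = p⁸, (p¹²)³ = p⁴, (p¹²)⁴ = e.
The smallest positive k with (p¹²)ᵏ = e is 4.

Answer: 4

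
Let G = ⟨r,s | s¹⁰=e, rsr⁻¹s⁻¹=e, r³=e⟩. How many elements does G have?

Enumerate words in the generators, reducing via the relations: the distinct elements are
  {e, r, s, rs, r², s², s³, s⁴, s⁵, s⁶, s⁷, s⁸, s⁹, rs², rs³, rs⁴, rs⁵, rs⁶, rs⁷, rs⁸, rs⁹, r²s, r²s², r²s³, r²s⁴, r²s⁵, r²s⁶, r²s⁷, r²s⁸, r²s⁹}.
No further products give new elements, so |G| = 30.

Answer: 30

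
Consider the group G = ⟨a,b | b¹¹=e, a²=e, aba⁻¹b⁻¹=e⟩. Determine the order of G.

Enumerate words in the generators, reducing via the relations: the distinct elements are
  {a, b, e, ab, b², b³, b⁴, b⁵, b⁶, b⁷, b⁸, b⁹, ab², ab³, ab⁴, ab⁵, ab⁶, ab⁷, ab⁸, ab⁹, b¹⁰, ab¹⁰}.
No further products give new elements, so |G| = 22.

Answer: 22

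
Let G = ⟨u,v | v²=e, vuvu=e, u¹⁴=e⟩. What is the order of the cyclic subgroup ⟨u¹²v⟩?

|⟨u¹²v⟩| equals the order of u¹²v. Compute successive powers until reaching e:
  (u¹²v)¹ = u¹²v, (u¹²v)² = e.
The smallest positive k with (u¹²v)ᵏ = e is 2, so |⟨u¹²v⟩| = 2.

Answer: 2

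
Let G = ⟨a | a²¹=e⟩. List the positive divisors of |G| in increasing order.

|G| = 21 = 3 · 7. By Lagrange's theorem the order of any subgroup divides 21; the divisors of 21 are 1, 3, 7, 21.

Answer: 1, 3, 7, 21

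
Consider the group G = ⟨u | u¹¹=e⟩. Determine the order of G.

G is generated by a single element, so G is cyclic. The relator gives u¹¹ = e and no smaller power is forced to be e, so the 11 powers {e, u, u², u³, u⁴, u⁵, u⁶, u⁷, u⁸, u⁹, u¹⁰} are distinct. Hence |G| = 11.

Answer: 11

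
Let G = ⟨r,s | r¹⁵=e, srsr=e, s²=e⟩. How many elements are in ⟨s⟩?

|⟨s⟩| equals the order of s. Compute successive powers until reaching e:
  s¹ = s, s² = e.
The smallest positive k with sᵏ = e is 2, so |⟨s⟩| = 2.

Answer: 2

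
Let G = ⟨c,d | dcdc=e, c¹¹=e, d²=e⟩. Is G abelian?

c·d = cd but d·c = c¹⁰d, so c·d ≠ d·c and G is not abelian.

Answer: No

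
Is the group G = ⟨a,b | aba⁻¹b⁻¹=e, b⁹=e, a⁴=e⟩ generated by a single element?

|G| = 36. The element ab has order 36 (its powers give 36 distinct elements), so ⟨ab⟩ = G and G is cyclic.

Answer: Yes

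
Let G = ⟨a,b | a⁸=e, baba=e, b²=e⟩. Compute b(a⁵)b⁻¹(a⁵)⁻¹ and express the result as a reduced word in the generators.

[b, (a⁵)] = b·(a⁵)·b⁻¹·(a⁵)⁻¹.
  b · (a⁵) = a³b
  (a³b) · b = a³
  (a³) · (a³) = a⁶

Answer: a⁶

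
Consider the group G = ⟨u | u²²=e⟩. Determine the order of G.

G is generated by a single element, so G is cyclic. The relator gives u²² = e and no smaller power is forced to be e, so the 22 powers {e, u, u², u³, u⁴, u⁵, u⁶, u⁷, u⁸, u⁹, u²¹, u²⁰, u¹², u¹³, u¹¹, u¹⁰, u¹⁴, u¹⁵, u¹⁶, u¹⁷, u¹⁸, u¹⁹} are distinct. Hence |G| = 22.

Answer: 22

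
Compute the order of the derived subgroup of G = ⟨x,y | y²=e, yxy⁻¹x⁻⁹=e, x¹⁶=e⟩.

G' = [G, G] is generated by all commutators. The generator-pair commutators are: [x, y] = x⁸.
The subgroup they normally generate is {e, x⁸}, of order 2.
Check: |G/G'| = 32/2 = 16 is the order of the abelianisation.

Answer: 2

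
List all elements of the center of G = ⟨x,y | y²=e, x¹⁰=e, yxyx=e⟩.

An element z ∈ Z(G) iff z commutes with every generator.
For example x⁵ is central: (x⁵)·x = x⁶ = x·(x⁵); (x⁵)·y = x⁵y = y·(x⁵).
Whereas x ∉ Z(G) since x·y = xy ≠ x⁹y = y·x.
Checking each of the 20 elements this way gives Z(G) = {e, x⁵}, of order 2.

Answer: {e, x⁵}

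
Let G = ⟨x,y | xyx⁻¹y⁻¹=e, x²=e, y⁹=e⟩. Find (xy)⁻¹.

The order of (xy) is 18 (smallest k with (xy)ᵏ = e), so (xy)⁻¹ = (xy)¹⁷ = xy⁸.
Check: (xy) · (xy⁸) → (xy) · x = y;   y · y⁸ = e, giving e as required.

Answer: xy⁸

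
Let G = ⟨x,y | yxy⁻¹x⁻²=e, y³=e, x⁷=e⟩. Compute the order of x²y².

Compute successive powers until reaching e:
  (x²y²)¹ = x²y², (x²y²)² = x³y, (x²y²)³ = e.
The smallest positive k with (x²y²)ᵏ = e is 3.

Answer: 3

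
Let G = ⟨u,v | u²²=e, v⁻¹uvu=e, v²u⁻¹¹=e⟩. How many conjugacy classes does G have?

The conjugacy classes (representative and size) are:
  [e] (size 1), [u²¹] (size 2), [u²] (size 2), [u³] (size 2), [u¹⁸] (size 2), [u¹⁷] (size 2), [u⁶] (size 2), [u⁷] (size 2), [u⁸] (size 2), [u¹³] (size 2), [u¹²] (size 2), [u¹¹] (size 1), [u¹⁰v] (size 11), [u⁷v] (size 11).
Class equation: 1 + 2 + 2 + 2 + 2 + 2 + 2 + 2 + 2 + 2 + 2 + 1 + 11 + 11 = 44 = |G|. So G has 14 conjugacy classes.

Answer: 14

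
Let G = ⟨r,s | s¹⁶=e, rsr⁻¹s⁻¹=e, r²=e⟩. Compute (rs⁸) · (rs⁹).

Compute (rs⁸) · (rs⁹) by multiplying left to right and reducing via the relations at each step:
  (rs⁸) · r = s⁸
  (s⁸) · s⁹ = s

Answer: s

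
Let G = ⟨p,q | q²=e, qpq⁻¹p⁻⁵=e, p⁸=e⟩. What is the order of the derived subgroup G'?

G' = [G, G] is generated by all commutators. The generator-pair commutators are: [p, q] = p⁴.
The subgroup they normally generate is {e, p⁴}, of order 2.
Check: |G/G'| = 16/2 = 8 is the order of the abelianisation.

Answer: 2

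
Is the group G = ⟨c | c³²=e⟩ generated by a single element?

|G| = 32. The element c has order 32 (its powers give 32 distinct elements), so ⟨c⟩ = G and G is cyclic.

Answer: Yes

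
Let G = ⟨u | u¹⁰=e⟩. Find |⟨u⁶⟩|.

|⟨u⁶⟩| equals the order of u⁶. Compute successive powers until reaching e:
  (u⁶)¹ = u⁶, (u⁶)² = u², (u⁶)³ = u⁸, (u⁶)⁴ = u⁴, (u⁶)⁵ = e.
The smallest positive k with (u⁶)ᵏ = e is 5, so |⟨u⁶⟩| = 5.

Answer: 5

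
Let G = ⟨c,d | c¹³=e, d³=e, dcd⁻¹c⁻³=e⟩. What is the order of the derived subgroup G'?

G' = [G, G] is generated by all commutators. The generator-pair commutators are: [c, d] = c¹¹.
The subgroup they normally generate is {e, c, c², c³, c⁴, c⁵, c⁶, c⁷, c⁸, c⁹, c¹⁰, c¹¹, c¹²}, of order 13.
Check: |G/G'| = 39/13 = 3 is the order of the abelianisation.

Answer: 13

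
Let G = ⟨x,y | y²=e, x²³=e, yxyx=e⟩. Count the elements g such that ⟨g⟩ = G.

⟨g⟩ = G would require ord(g) = |G| = 46, but the maximum element order in G is 23 < 46. So G is not cyclic and no single element generates it: the count is 0.

Answer: 0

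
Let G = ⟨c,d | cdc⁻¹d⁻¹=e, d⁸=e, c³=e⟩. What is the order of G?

Enumerate words in the generators, reducing via the relations: the distinct elements are
  {c, d, e, cd, c², d², d³, d⁴, d⁵, d⁶, d⁷, cd², cd³, cd⁴, cd⁵, cd⁶, cd⁷, c²d, c²d², c²d³, c²d⁴, c²d⁵, c²d⁶, c²d⁷}.
No further products give new elements, so |G| = 24.

Answer: 24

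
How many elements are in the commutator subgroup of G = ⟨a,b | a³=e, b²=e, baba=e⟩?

G' = [G, G] is generated by all commutators. The generator-pair commutators are: [a, b] = a².
The subgroup they normally generate is {e, a, a²}, of order 3.
Check: |G/G'| = 6/3 = 2 is the order of the abelianisation.

Answer: 3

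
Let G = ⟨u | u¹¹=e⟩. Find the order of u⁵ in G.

Compute successive powers until reaching e:
  (u⁵)¹ = u⁵, (u⁵)² = u¹⁰, (u⁵)³ = u⁴, (u⁵)⁴ = u⁹, (u⁵)⁵ = u³, (u⁵)⁶ = u⁸, (u⁵)⁷ = u², (u⁵)⁸ = u⁷, (u⁵)⁹ = u, (u⁵)¹⁰ = u⁶, (u⁵)¹¹ = e.
The smallest positive k with (u⁵)ᵏ = e is 11.

Answer: 11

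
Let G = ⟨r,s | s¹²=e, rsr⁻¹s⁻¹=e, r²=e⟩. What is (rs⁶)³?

Compute successive powers of (rs⁶), reducing at each step:
  (rs⁶)²: (rs⁶) · r = s⁶;   (s⁶) · s⁶ = e
  (rs⁶)³: e · r = r;   r · s⁶ = rs⁶

Answer: rs⁶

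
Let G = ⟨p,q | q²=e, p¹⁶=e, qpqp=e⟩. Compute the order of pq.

Compute successive powers until reaching e:
  (pq)¹ = pq, (pq)² = e.
The smallest positive k with (pq)ᵏ = e is 2.

Answer: 2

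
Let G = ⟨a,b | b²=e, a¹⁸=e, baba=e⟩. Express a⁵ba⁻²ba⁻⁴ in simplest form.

Multiply left to right, reducing at each step:
  (a⁵) · b = a⁵b
  (a⁵b) · a⁻² = a⁷b
  (a⁷b) · b = a⁷
  (a⁷) · a⁻⁴ = a³

Answer: a³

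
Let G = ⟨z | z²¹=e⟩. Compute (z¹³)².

Compute successive powers of (z¹³), reducing at each step:
  (z¹³)²: (z¹³) · z¹³ = z⁵

Answer: z⁵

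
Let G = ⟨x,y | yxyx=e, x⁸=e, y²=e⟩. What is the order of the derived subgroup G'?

G' = [G, G] is generated by all commutators. The generator-pair commutators are: [x, y] = x².
The subgroup they normally generate is {e, x², x⁴, x⁶}, of order 4.
Check: |G/G'| = 16/4 = 4 is the order of the abelianisation.

Answer: 4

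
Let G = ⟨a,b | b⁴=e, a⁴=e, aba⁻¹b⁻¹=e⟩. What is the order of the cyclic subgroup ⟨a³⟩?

|⟨a³⟩| equals the order of a³. Compute successive powers until reaching e:
  (a³)¹ = a³, (a³)² = a², (a³)³ = a, (a³)⁴ = e.
The smallest positive k with (a³)ᵏ = e is 4, so |⟨a³⟩| = 4.

Answer: 4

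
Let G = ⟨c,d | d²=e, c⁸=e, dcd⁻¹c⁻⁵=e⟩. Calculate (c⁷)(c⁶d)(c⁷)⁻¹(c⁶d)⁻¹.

[(c⁷), (c⁶d)] = (c⁷)·(c⁶d)·(c⁷)⁻¹·(c⁶d)⁻¹.
  (c⁷) · (c⁶d) = c⁵d
  (c⁵d) · c = c²d
  (c²d) · (c²d) = c⁴

Answer: c⁴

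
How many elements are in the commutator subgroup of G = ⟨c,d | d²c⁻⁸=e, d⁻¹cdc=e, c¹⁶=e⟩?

G' = [G, G] is generated by all commutators. The generator-pair commutators are: [c, d] = c².
The subgroup they normally generate is {e, c², c⁴, c⁶, c⁸, c¹⁰, c¹², c¹⁴}, of order 8.
Check: |G/G'| = 32/8 = 4 is the order of the abelianisation.

Answer: 8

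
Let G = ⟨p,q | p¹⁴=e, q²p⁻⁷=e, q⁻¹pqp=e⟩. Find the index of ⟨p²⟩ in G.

First find ord(p²) by computing successive powers:
  (p²)¹ = p², (p²)² = p⁴, (p²)³ = p⁶, (p²)⁴ = p⁸, (p²)⁵ = p¹⁰, (p²)⁶ = p¹², (p²)⁷ = e.
So |⟨p²⟩| = ord(p²) = 7. With |G| = 28, by Lagrange [G : ⟨p²⟩] = 28/7 = 4.

Answer: 4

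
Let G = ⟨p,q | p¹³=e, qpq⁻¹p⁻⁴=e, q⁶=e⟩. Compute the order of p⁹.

Compute successive powers until reaching e:
  (p⁹)¹ = p⁹, (p⁹)² = p⁵, (p⁹)³ = p, (p⁹)⁴ = p¹⁰, (p⁹)⁵ = p⁶, (p⁹)⁶ = p², (p⁹)⁷ = p¹¹, (p⁹)⁸ = p⁷, (p⁹)⁹ = p³, (p⁹)¹⁰ = p¹², (p⁹)¹¹ = p⁸, (p⁹)¹² = p⁴, (p⁹)¹³ = e.
The smallest positive k with (p⁹)ᵏ = e is 13.

Answer: 13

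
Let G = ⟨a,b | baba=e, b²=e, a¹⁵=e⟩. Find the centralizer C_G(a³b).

⟨a³b⟩ ⊆ C_G(a³b) since powers of a³b commute with a³b; so |C_G(a³b)| ≥ |⟨a³b⟩| = 2.
By orbit–stabilizer, |C_G(a³b)| = |G| / |conj. class of a³b| = 30 / 15 = 2.
The 2 elements commuting with a³b are {e, a³b}.

Answer: {e, a³b}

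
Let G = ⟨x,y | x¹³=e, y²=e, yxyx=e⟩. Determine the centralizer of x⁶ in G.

⟨x⁶⟩ ⊆ C_G(x⁶) since powers of x⁶ commute with x⁶; so |C_G(x⁶)| ≥ |⟨x⁶⟩| = 13.
By orbit–stabilizer, |C_G(x⁶)| = |G| / |conj. class of x⁶| = 26 / 2 = 13.
The 13 elements commuting with x⁶ are {e, x, x², x³, x⁴, x⁵, x⁶, x⁷, x⁸, x⁹, x¹⁰, x¹¹, x¹²}.

Answer: {e, x, x², x³, x⁴, x⁵, x⁶, x⁷, x⁸, x⁹, x¹⁰, x¹¹, x¹²}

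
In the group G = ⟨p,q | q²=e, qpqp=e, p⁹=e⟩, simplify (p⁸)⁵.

Compute successive powers of (p⁸), reducing at each step:
  (p⁸)²: (p⁸) · p⁸ = p⁷
  (p⁸)³: (p⁷) · p⁸ = p⁶
  (p⁸)⁴: (p⁶) · p⁸ = p⁵
  (p⁸)⁵: (p⁵) · p⁸ = p⁴

Answer: p⁴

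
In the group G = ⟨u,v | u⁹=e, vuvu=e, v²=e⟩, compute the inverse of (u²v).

The order of (u²v) is 2 (smallest k with (u²v)ᵏ = e), so (u²v)⁻¹ = (u²v)¹ = u²v.
Check: (u²v) · (u²v) → (u²v) · u² = v;   v · v = e, giving e as required.

Answer: u²v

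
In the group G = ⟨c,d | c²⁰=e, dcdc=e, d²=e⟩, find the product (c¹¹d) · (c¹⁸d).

Compute (c¹¹d) · (c¹⁸d) by multiplying left to right and reducing via the relations at each step:
  (c¹¹d) · c¹⁸ = c¹³d
  (c¹³d) · d = c¹³

Answer: c¹³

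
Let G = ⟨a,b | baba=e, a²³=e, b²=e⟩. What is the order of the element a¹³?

Compute successive powers until reaching e:
  (a¹³)¹ = a¹³, (a¹³)² = a³, (a¹³)³ = a¹⁶, (a¹³)⁴ = a⁶, (a¹³)⁵ = a¹⁹, (a¹³)⁶ = a⁹, (a¹³)⁷ = a²², (a¹³)⁸ = a¹², (a¹³)⁹ = a², (a¹³)¹⁰ = a¹⁵, (a¹³)¹¹ = a⁵, (a¹³)¹² = a¹⁸, (a¹³)¹³ = a⁸, (a¹³)¹⁴ = a²¹, (a¹³)¹⁵ = a¹¹, (a¹³)¹⁶ = a, (a¹³)¹⁷ = a¹⁴, (a¹³)¹⁸ = a⁴, (a¹³)¹⁹ = a¹⁷, (a¹³)²⁰ = a⁷, (a¹³)²¹ = a²⁰, (a¹³)²² = a¹⁰, (a¹³)²³ = e.
The smallest positive k with (a¹³)ᵏ = e is 23.

Answer: 23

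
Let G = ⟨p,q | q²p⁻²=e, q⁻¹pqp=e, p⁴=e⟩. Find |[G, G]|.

G' = [G, G] is generated by all commutators. The generator-pair commutators are: [p, q] = p².
The subgroup they normally generate is {e, p²}, of order 2.
Check: |G/G'| = 8/2 = 4 is the order of the abelianisation.

Answer: 2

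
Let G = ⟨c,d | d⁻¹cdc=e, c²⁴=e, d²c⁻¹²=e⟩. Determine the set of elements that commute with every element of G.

An element z ∈ Z(G) iff z commutes with every generator.
For example c¹² is central: (c¹²)·c = c¹³ = c·(c¹²); (c¹²)·d = d⁻¹ = d·(c¹²).
Whereas c ∉ Z(G) since c·d = cd ≠ c¹¹d⁻¹ = d·c.
Checking each of the 48 elements this way gives Z(G) = {e, c¹²}, of order 2.

Answer: {e, c¹²}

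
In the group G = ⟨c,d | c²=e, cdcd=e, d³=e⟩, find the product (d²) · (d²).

Compute (d²) · (d²) by multiplying left to right and reducing via the relations at each step:
  (d²) · d² = d

Answer: d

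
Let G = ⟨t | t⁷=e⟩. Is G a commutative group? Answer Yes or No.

G has a single generator, so G is cyclic and hence abelian.

Answer: Yes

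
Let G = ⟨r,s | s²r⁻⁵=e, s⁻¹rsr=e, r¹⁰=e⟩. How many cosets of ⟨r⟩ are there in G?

First find ord(r) by computing successive powers:
  r¹ = r, r² = r², r³ = r³, r⁴ = r⁴, r⁵ = r⁵, r⁶ = r⁶, r⁷ = r⁷, r⁸ = r⁸, r⁹ = r⁹, r¹⁰ = e.
So |⟨r⟩| = ord(r) = 10. With |G| = 20, by Lagrange [G : ⟨r⟩] = 20/10 = 2.

Answer: 2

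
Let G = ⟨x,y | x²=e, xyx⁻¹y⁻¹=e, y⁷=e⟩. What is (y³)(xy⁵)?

Compute (y³) · (xy⁵) by multiplying left to right and reducing via the relations at each step:
  (y³) · x = xy³
  (xy³) · y⁵ = xy

Answer: xy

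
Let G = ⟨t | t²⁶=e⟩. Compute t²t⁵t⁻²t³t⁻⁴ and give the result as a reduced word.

Multiply left to right, reducing at each step:
  (t²) · t⁵ = t⁷
  (t⁷) · t⁻² = t⁵
  (t⁵) · t³ = t⁸
  (t⁸) · t⁻⁴ = t⁴

Answer: t⁴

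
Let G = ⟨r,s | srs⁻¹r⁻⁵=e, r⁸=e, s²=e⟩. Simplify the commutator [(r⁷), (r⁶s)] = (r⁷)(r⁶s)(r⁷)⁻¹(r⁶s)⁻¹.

[(r⁷), (r⁶s)] = (r⁷)·(r⁶s)·(r⁷)⁻¹·(r⁶s)⁻¹.
  (r⁷) · (r⁶s) = r⁵s
  (r⁵s) · r = r²s
  (r²s) · (r²s) = r⁴

Answer: r⁴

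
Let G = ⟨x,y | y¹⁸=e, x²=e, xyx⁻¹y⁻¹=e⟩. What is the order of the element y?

Compute successive powers until reaching e:
  y¹ = y, y² = y², y³ = y³, y⁴ = y⁴, y⁵ = y⁵, y⁶ = y⁶, y⁷ = y⁷, y⁸ = y⁸, y⁹ = y⁹, y¹⁰ = y¹⁰, y¹¹ = y¹¹, y¹² = y¹², y¹³ = y¹³, y¹⁴ = y¹⁴, y¹⁵ = y¹⁵, y¹⁶ = y¹⁶, y¹⁷ = y¹⁷, y¹⁸ = e.
The smallest positive k with yᵏ = e is 18.

Answer: 18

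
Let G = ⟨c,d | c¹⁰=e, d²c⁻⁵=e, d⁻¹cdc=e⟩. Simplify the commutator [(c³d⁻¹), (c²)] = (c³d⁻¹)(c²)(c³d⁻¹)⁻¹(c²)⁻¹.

[(c³d⁻¹), (c²)] = (c³d⁻¹)·(c²)·(c³d⁻¹)⁻¹·(c²)⁻¹.
  (c³d⁻¹) · (c²) = cd⁻¹
  (cd⁻¹) · (c³d) = c⁸
  (c⁸) · (c⁸) = c⁶

Answer: c⁶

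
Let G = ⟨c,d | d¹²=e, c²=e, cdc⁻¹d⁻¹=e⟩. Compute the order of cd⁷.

Compute successive powers until reaching e:
  (cd⁷)¹ = cd⁷, (cd⁷)² = d², (cd⁷)³ = cd⁹, (cd⁷)⁴ = d⁴, (cd⁷)⁵ = cd¹¹, (cd⁷)⁶ = d⁶, (cd⁷)⁷ = cd, (cd⁷)⁸ = d⁸, (cd⁷)⁹ = cd³, (cd⁷)¹⁰ = d¹⁰, (cd⁷)¹¹ = cd⁵, (cd⁷)¹² = e.
The smallest positive k with (cd⁷)ᵏ = e is 12.

Answer: 12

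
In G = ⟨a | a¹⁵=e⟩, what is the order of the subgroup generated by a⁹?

|⟨a⁹⟩| equals the order of a⁹. Compute successive powers until reaching e:
  (a⁹)¹ = a⁹, (a⁹)² = a³, (a⁹)³ = a¹², (a⁹)⁴ = a⁶, (a⁹)⁵ = e.
The smallest positive k with (a⁹)ᵏ = e is 5, so |⟨a⁹⟩| = 5.

Answer: 5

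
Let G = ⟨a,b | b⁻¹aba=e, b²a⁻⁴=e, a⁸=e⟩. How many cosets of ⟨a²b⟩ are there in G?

First find ord(a²b) by computing successive powers:
  (a²b)¹ = a²b, (a²b)² = a⁴, (a²b)³ = a²b⁻¹, (a²b)⁴ = e.
So |⟨a²b⟩| = ord(a²b) = 4. With |G| = 16, by Lagrange [G : ⟨a²b⟩] = 16/4 = 4.

Answer: 4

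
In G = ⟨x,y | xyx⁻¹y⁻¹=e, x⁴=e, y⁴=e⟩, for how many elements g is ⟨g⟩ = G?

⟨g⟩ = G would require ord(g) = |G| = 16, but the maximum element order in G is 4 < 16. So G is not cyclic and no single element generates it: the count is 0.

Answer: 0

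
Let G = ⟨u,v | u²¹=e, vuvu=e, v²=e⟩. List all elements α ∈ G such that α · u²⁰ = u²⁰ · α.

⟨u²⁰⟩ ⊆ C_G(u²⁰) since powers of u²⁰ commute with u²⁰; so |C_G(u²⁰)| ≥ |⟨u²⁰⟩| = 21.
By orbit–stabilizer, |C_G(u²⁰)| = |G| / |conj. class of u²⁰| = 42 / 2 = 21.
The 21 elements commuting with u²⁰ are {e, u, u², u³, u⁴, u⁵, u⁶, u⁷, u⁸, u⁹, u¹⁰, u¹¹, u¹², u¹³, u¹⁴, u¹⁵, u¹⁶, u¹⁷, u¹⁸, u¹⁹, u²⁰}.

Answer: {e, u, u², u³, u⁴, u⁵, u⁶, u⁷, u⁸, u⁹, u¹⁰, u¹¹, u¹², u¹³, u¹⁴, u¹⁵, u¹⁶, u¹⁷, u¹⁸, u¹⁹, u²⁰}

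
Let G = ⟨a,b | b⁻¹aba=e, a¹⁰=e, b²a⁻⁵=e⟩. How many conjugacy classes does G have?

The conjugacy classes (representative and size) are:
  [e] (size 1), [a] (size 2), [a⁸] (size 2), [a⁷] (size 2), [a⁴] (size 2), [a⁵] (size 1), [a⁴b] (size 5), [a²b⁻¹] (size 5).
Class equation: 1 + 2 + 2 + 2 + 2 + 1 + 5 + 5 = 20 = |G|. So G has 8 conjugacy classes.

Answer: 8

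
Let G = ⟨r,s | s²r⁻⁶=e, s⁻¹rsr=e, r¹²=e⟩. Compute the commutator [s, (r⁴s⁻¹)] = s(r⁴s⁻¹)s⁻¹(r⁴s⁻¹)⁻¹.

[s, (r⁴s⁻¹)] = s·(r⁴s⁻¹)·s⁻¹·(r⁴s⁻¹)⁻¹.
  s · (r⁴s⁻¹) = r⁸
  (r⁸) · (s⁻¹) = r²s
  (r²s) · (r⁴s) = r⁴

Answer: r⁴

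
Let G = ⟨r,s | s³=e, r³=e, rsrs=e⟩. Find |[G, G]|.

G' = [G, G] is generated by all commutators. The generator-pair commutators are: [r, s] = rs²r.
The subgroup they normally generate is {e, rs, r²s², rs²r}, of order 4.
Check: |G/G'| = 12/4 = 3 is the order of the abelianisation.

Answer: 4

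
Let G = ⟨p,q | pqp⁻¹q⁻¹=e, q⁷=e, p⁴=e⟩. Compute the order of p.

Compute successive powers until reaching e:
  p¹ = p, p² = p², p³ = p³, p⁴ = e.
The smallest positive k with pᵏ = e is 4.

Answer: 4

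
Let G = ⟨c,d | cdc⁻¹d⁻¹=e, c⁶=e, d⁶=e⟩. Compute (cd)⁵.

Compute successive powers of (cd), reducing at each step:
  (cd)²: (cd) · c = c²d;   (c²d) · d = c²d²
  (cd)³: (c²d²) · c = c³d²;   (c³d²) · d = c³d³
  (cd)⁴: (c³d³) · c = c⁴d³;   (c⁴d³) · d = c⁴d⁴
  (cd)⁵: (c⁴d⁴) · c = c⁵d⁴;   (c⁵d⁴) · d = c⁵d⁵

Answer: c⁵d⁵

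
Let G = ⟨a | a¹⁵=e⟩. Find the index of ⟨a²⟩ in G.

First find ord(a²) by computing successive powers:
  (a²)¹ = a², (a²)² = a⁴, (a²)³ = a⁶, (a²)⁴ = a⁸, (a²)⁵ = a¹⁰, (a²)⁶ = a¹², (a²)⁷ = a¹⁴, (a²)⁸ = a, (a²)⁹ = a³, (a²)¹⁰ = a⁵, (a²)¹¹ = a⁷, (a²)¹² = a⁹, (a²)¹³ = a¹¹, (a²)¹⁴ = a¹³, (a²)¹⁵ = e.
So |⟨a²⟩| = ord(a²) = 15. With |G| = 15, by Lagrange [G : ⟨a²⟩] = 15/15 = 1.

Answer: 1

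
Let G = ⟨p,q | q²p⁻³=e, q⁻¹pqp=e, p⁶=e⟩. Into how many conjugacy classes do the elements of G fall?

The conjugacy classes (representative and size) are:
  [e] (size 1), [p] (size 2), [p²] (size 2), [p³] (size 1), [pq⁻¹] (size 3), [p²q⁻¹] (size 3).
Class equation: 1 + 2 + 2 + 1 + 3 + 3 = 12 = |G|. So G has 6 conjugacy classes.

Answer: 6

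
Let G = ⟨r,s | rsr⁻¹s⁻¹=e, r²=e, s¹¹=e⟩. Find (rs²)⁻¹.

The order of (rs²) is 22 (smallest k with (rs²)ᵏ = e), so (rs²)⁻¹ = (rs²)²¹ = rs⁹.
Check: (rs²) · (rs⁹) → (rs²) · r = s²;   (s²) · s⁹ = e, giving e as required.

Answer: rs⁹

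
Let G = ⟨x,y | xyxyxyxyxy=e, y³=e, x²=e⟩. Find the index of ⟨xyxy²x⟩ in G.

First find ord(xyxy²x) by computing successive powers:
  (xyxy²x)¹ = xyxy²x, (xyxy²x)² = e.
So |⟨xyxy²x⟩| = ord(xyxy²x) = 2. With |G| = 60, by Lagrange [G : ⟨xyxy²x⟩] = 60/2 = 30.

Answer: 30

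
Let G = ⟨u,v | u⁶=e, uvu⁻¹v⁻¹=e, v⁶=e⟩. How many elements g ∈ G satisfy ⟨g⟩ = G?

⟨g⟩ = G would require ord(g) = |G| = 36, but the maximum element order in G is 6 < 36. So G is not cyclic and no single element generates it: the count is 0.

Answer: 0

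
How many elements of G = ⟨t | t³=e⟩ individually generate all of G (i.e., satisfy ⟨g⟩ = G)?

G is cyclic of order 3. An element generates G iff its order is 3, and a cyclic group of order 3 has exactly φ(3) = 2 such elements.

Answer: 2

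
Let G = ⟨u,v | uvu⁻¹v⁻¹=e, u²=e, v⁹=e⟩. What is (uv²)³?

Compute successive powers of (uv²), reducing at each step:
  (uv²)²: (uv²) · u = v²;   (v²) · v² = v⁴
  (uv²)³: (v⁴) · u = uv⁴;   (uv⁴) · v² = uv⁶

Answer: uv⁶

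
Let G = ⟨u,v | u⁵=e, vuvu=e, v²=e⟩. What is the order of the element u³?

Compute successive powers until reaching e:
  (u³)¹ = u³, (u³)² = u, (u³)³ = u⁴, (u³)⁴ = u², (u³)⁵ = e.
The smallest positive k with (u³)ᵏ = e is 5.

Answer: 5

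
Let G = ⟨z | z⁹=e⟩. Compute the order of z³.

Compute successive powers until reaching e:
  (z³)¹ = z³, (z³)² = z⁶, (z³)³ = e.
The smallest positive k with (z³)ᵏ = e is 3.

Answer: 3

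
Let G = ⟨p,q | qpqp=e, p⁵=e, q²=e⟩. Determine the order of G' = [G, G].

G' = [G, G] is generated by all commutators. The generator-pair commutators are: [p, q] = p².
The subgroup they normally generate is {e, p, p², p³, p⁴}, of order 5.
Check: |G/G'| = 10/5 = 2 is the order of the abelianisation.

Answer: 5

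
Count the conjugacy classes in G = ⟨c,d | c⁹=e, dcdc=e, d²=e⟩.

The conjugacy classes (representative and size) are:
  [e] (size 1), [c⁸] (size 2), [c⁷] (size 2), [c⁶] (size 2), [c⁵] (size 2), [c⁴d] (size 9).
Class equation: 1 + 2 + 2 + 2 + 2 + 9 = 18 = |G|. So G has 6 conjugacy classes.

Answer: 6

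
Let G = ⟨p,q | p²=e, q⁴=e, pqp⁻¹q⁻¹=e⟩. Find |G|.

Enumerate words in the generators, reducing via the relations: the distinct elements are
  {e, p, q, pq, q², q³, pq², pq³}.
No further products give new elements, so |G| = 8.

Answer: 8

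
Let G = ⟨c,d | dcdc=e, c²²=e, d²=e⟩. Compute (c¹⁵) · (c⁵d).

Compute (c¹⁵) · (c⁵d) by multiplying left to right and reducing via the relations at each step:
  (c¹⁵) · c⁵ = c²⁰
  (c²⁰) · d = c²⁰d

Answer: c²⁰d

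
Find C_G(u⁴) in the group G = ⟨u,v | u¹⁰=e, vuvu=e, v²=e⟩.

⟨u⁴⟩ ⊆ C_G(u⁴) since powers of u⁴ commute with u⁴; so |C_G(u⁴)| ≥ |⟨u⁴⟩| = 5.
By orbit–stabilizer, |C_G(u⁴)| = |G| / |conj. class of u⁴| = 20 / 2 = 10.
The 10 elements commuting with u⁴ are {e, u, u², u³, u⁴, u⁵, u⁶, u⁷, u⁸, u⁹}.

Answer: {e, u, u², u³, u⁴, u⁵, u⁶, u⁷, u⁸, u⁹}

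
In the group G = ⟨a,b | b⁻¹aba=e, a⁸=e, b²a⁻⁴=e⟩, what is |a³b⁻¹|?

Compute successive powers until reaching e:
  (a³b⁻¹)¹ = a³b⁻¹, (a³b⁻¹)² = a⁴, (a³b⁻¹)³ = a³b, (a³b⁻¹)⁴ = e.
The smallest positive k with (a³b⁻¹)ᵏ = e is 4.

Answer: 4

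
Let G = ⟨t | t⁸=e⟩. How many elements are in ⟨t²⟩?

|⟨t²⟩| equals the order of t². Compute successive powers until reaching e:
  (t²)¹ = t², (t²)² = t⁴, (t²)³ = t⁶, (t²)⁴ = e.
The smallest positive k with (t²)ᵏ = e is 4, so |⟨t²⟩| = 4.

Answer: 4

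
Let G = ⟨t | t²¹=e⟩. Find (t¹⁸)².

Compute successive powers of (t¹⁸), reducing at each step:
  (t¹⁸)²: (t¹⁸) · t¹⁸ = t¹⁵

Answer: t¹⁵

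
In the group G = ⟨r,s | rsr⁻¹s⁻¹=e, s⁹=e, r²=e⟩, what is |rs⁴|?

Compute successive powers until reaching e:
  (rs⁴)¹ = rs⁴, (rs⁴)² = s⁸, (rs⁴)³ = rs³, (rs⁴)⁴ = s⁷, (rs⁴)⁵ = rs², (rs⁴)⁶ = s⁶, (rs⁴)⁷ = rs, (rs⁴)⁸ = s⁵, (rs⁴)⁹ = r, (rs⁴)¹⁰ = s⁴, (rs⁴)¹¹ = rs⁸, (rs⁴)¹² = s³, (rs⁴)¹³ = rs⁷, (rs⁴)¹⁴ = s², (rs⁴)¹⁵ = rs⁶, (rs⁴)¹⁶ = s, (rs⁴)¹⁷ = rs⁵, (rs⁴)¹⁸ = e.
The smallest positive k with (rs⁴)ᵏ = e is 18.

Answer: 18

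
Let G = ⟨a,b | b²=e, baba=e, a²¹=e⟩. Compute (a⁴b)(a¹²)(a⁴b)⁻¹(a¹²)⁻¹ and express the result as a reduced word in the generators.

[(a⁴b), (a¹²)] = (a⁴b)·(a¹²)·(a⁴b)⁻¹·(a¹²)⁻¹.
  (a⁴b) · (a¹²) = a¹³b
  (a¹³b) · (a⁴b) = a⁹
  (a⁹) · (a⁹) = a¹⁸

Answer: a¹⁸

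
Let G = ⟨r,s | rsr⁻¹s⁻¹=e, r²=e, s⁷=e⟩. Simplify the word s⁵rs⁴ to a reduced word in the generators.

Multiply left to right, reducing at each step:
  (s⁵) · r = rs⁵
  (rs⁵) · s⁴ = rs²

Answer: rs²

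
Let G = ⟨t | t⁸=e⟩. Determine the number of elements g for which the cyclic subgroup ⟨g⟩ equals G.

G is cyclic of order 8. An element generates G iff its order is 8, and a cyclic group of order 8 has exactly φ(8) = 4 such elements.

Answer: 4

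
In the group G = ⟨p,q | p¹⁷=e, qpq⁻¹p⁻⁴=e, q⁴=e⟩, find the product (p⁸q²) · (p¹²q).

Compute (p⁸q²) · (p¹²q) by multiplying left to right and reducing via the relations at each step:
  (p⁸q²) · p¹² = p¹³q²
  (p¹³q²) · q = p¹³q³

Answer: p¹³q³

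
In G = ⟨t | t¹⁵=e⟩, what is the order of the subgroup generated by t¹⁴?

|⟨t¹⁴⟩| equals the order of t¹⁴. Compute successive powers until reaching e:
  (t¹⁴)¹ = t¹⁴, (t¹⁴)² = t¹³, (t¹⁴)³ = t¹², (t¹⁴)⁴ = t¹¹, (t¹⁴)⁵ = t¹⁰, (t¹⁴)⁶ = t⁹, (t¹⁴)⁷ = t⁸, (t¹⁴)⁸ = t⁷, (t¹⁴)⁹ = t⁶, (t¹⁴)¹⁰ = t⁵, (t¹⁴)¹¹ = t⁴, (t¹⁴)¹² = t³, (t¹⁴)¹³ = t², (t¹⁴)¹⁴ = t, (t¹⁴)¹⁵ = e.
The smallest positive k with (t¹⁴)ᵏ = e is 15, so |⟨t¹⁴⟩| = 15.

Answer: 15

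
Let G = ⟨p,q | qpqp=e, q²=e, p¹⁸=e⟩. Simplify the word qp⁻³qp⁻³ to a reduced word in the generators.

Multiply left to right, reducing at each step:
  q · p⁻³ = p³q
  (p³q) · q = p³
  (p³) · p⁻³ = e

Answer: e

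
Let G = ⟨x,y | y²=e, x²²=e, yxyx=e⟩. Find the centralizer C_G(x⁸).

⟨x⁸⟩ ⊆ C_G(x⁸) since powers of x⁸ commute with x⁸; so |C_G(x⁸)| ≥ |⟨x⁸⟩| = 11.
By orbit–stabilizer, |C_G(x⁸)| = |G| / |conj. class of x⁸| = 44 / 2 = 22.
The 22 elements commuting with x⁸ are {e, x, x², x³, x⁴, x⁵, x⁶, x⁷, x⁸, x⁹, x¹⁰, x¹¹, x¹², x¹³, x¹⁴, x¹⁵, x¹⁶, x¹⁷, x¹⁸, x¹⁹, x²⁰, x²¹}.

Answer: {e, x, x², x³, x⁴, x⁵, x⁶, x⁷, x⁸, x⁹, x¹⁰, x¹¹, x¹², x¹³, x¹⁴, x¹⁵, x¹⁶, x¹⁷, x¹⁸, x¹⁹, x²⁰, x²¹}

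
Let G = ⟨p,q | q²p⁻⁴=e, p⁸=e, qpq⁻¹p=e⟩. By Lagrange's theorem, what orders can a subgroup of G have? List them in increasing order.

|G| = 16 = 2⁴. By Lagrange's theorem the order of any subgroup divides 16; the divisors of 16 are 1, 2, 4, 8, 16.

Answer: 1, 2, 4, 8, 16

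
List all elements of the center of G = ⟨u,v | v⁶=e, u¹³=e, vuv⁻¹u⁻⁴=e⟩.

An element z ∈ Z(G) iff z commutes with every generator.
For example e is central: e·u = u = u·e; e·v = v = v·e.
Whereas u ∉ Z(G) since u·v = uv ≠ u⁴v = v·u.
Checking each of the 78 elements this way gives Z(G) = {e}, of order 1.

Answer: {e}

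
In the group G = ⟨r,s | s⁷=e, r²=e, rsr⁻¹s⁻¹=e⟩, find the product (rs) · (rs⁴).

Compute (rs) · (rs⁴) by multiplying left to right and reducing via the relations at each step:
  (rs) · r = s
  s · s⁴ = s⁵

Answer: s⁵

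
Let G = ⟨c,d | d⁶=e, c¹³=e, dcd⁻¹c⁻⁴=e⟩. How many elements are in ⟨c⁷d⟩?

|⟨c⁷d⟩| equals the order of c⁷d. Compute successive powers until reaching e:
  (c⁷d)¹ = c⁷d, (c⁷d)² = c⁹d², (c⁷d)³ = c⁴d³, (c⁷d)⁴ = c¹⁰d⁴, (c⁷d)⁵ = c⁸d⁵, (c⁷d)⁶ = e.
The smallest positive k with (c⁷d)ᵏ = e is 6, so |⟨c⁷d⟩| = 6.

Answer: 6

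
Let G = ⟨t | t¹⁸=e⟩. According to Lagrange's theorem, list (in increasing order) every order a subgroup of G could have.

|G| = 18 = 2 · 3². By Lagrange's theorem the order of any subgroup divides 18; the divisors of 18 are 1, 2, 3, 6, 9, 18.

Answer: 1, 2, 3, 6, 9, 18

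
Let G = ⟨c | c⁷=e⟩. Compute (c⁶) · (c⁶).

Compute (c⁶) · (c⁶) by multiplying left to right and reducing via the relations at each step:
  (c⁶) · c⁶ = c⁵

Answer: c⁵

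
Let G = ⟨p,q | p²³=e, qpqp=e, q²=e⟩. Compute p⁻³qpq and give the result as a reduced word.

Multiply left to right, reducing at each step:
  (p²⁰) · q = p²⁰q
  (p²⁰q) · p = p¹⁹q
  (p¹⁹q) · q = p¹⁹

Answer: p¹⁹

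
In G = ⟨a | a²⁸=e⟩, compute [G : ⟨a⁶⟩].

First find ord(a⁶) by computing successive powers:
  (a⁶)¹ = a⁶, (a⁶)² = a¹², (a⁶)³ = a¹⁸, (a⁶)⁴ = a²⁴, (a⁶)⁵ = a², (a⁶)⁶ = a⁸, (a⁶)⁷ = a¹⁴, (a⁶)⁸ = a²⁰, (a⁶)⁹ = a²⁶, (a⁶)¹⁰ = a⁴, (a⁶)¹¹ = a¹⁰, (a⁶)¹² = a¹⁶, (a⁶)¹³ = a²², (a⁶)¹⁴ = e.
So |⟨a⁶⟩| = ord(a⁶) = 14. With |G| = 28, by Lagrange [G : ⟨a⁶⟩] = 28/14 = 2.

Answer: 2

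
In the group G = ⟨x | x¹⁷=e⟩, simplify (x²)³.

Compute successive powers of (x²), reducing at each step:
  (x²)²: (x²) · x² = x⁴
  (x²)³: (x⁴) · x² = x⁶

Answer: x⁶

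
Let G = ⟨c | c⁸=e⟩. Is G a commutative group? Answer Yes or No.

G has a single generator, so G is cyclic and hence abelian.

Answer: Yes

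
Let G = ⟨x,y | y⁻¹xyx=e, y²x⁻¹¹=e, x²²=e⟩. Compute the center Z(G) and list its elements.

An element z ∈ Z(G) iff z commutes with every generator.
For example x¹¹ is central: (x¹¹)·x = x¹² = x·(x¹¹); (x¹¹)·y = y⁻¹ = y·(x¹¹).
Whereas x ∉ Z(G) since x·y = xy ≠ x¹⁰y⁻¹ = y·x.
Checking each of the 44 elements this way gives Z(G) = {e, x¹¹}, of order 2.

Answer: {e, x¹¹}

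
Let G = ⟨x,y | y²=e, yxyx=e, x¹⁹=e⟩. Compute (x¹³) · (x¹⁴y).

Compute (x¹³) · (x¹⁴y) by multiplying left to right and reducing via the relations at each step:
  (x¹³) · x¹⁴ = x⁸
  (x⁸) · y = x⁸y

Answer: x⁸y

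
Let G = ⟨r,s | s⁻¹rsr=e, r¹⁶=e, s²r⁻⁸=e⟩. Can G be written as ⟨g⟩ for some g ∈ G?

Every cyclic group is abelian. But r·s = rs while s·r = r⁷s⁻¹, so r·s ≠ s·r and G is not abelian. Hence G is not cyclic.

Answer: No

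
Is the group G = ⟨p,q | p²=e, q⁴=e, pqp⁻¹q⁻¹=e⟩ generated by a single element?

|G| = 8, but the maximum element order in G is 4 < 8. No single element generates all of G, so G is not cyclic.

Answer: No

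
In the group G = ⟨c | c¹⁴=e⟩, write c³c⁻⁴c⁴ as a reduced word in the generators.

Multiply left to right, reducing at each step:
  (c³) · c⁻⁴ = c¹³
  (c¹³) · c⁴ = c³

Answer: c³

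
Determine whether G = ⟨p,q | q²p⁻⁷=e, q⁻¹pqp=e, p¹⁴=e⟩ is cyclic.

Every cyclic group is abelian. But p·q = pq while q·p = p⁶q⁻¹, so p·q ≠ q·p and G is not abelian. Hence G is not cyclic.

Answer: No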